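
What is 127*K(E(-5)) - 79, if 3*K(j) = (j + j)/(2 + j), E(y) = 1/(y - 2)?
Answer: -3335/39 ≈ -85.513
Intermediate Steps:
E(y) = 1/(-2 + y)
K(j) = 2*j/(3*(2 + j)) (K(j) = ((j + j)/(2 + j))/3 = ((2*j)/(2 + j))/3 = (2*j/(2 + j))/3 = 2*j/(3*(2 + j)))
127*K(E(-5)) - 79 = 127*(2/(3*(-2 - 5)*(2 + 1/(-2 - 5)))) - 79 = 127*((2/3)/(-7*(2 + 1/(-7)))) - 79 = 127*((2/3)*(-1/7)/(2 - 1/7)) - 79 = 127*((2/3)*(-1/7)/(13/7)) - 79 = 127*((2/3)*(-1/7)*(7/13)) - 79 = 127*(-2/39) - 79 = -254/39 - 79 = -3335/39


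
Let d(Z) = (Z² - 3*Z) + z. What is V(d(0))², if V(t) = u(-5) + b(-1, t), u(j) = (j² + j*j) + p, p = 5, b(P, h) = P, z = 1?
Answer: 2916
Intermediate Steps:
u(j) = 5 + 2*j² (u(j) = (j² + j*j) + 5 = (j² + j²) + 5 = 2*j² + 5 = 5 + 2*j²)
d(Z) = 1 + Z² - 3*Z (d(Z) = (Z² - 3*Z) + 1 = 1 + Z² - 3*Z)
V(t) = 54 (V(t) = (5 + 2*(-5)²) - 1 = (5 + 2*25) - 1 = (5 + 50) - 1 = 55 - 1 = 54)
V(d(0))² = 54² = 2916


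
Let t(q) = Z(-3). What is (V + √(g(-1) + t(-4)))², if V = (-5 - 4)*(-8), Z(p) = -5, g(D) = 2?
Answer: (72 + I*√3)² ≈ 5181.0 + 249.42*I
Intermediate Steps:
t(q) = -5
V = 72 (V = -9*(-8) = 72)
(V + √(g(-1) + t(-4)))² = (72 + √(2 - 5))² = (72 + √(-3))² = (72 + I*√3)²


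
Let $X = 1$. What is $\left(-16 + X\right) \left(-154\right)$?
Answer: $2310$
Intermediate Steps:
$\left(-16 + X\right) \left(-154\right) = \left(-16 + 1\right) \left(-154\right) = \left(-15\right) \left(-154\right) = 2310$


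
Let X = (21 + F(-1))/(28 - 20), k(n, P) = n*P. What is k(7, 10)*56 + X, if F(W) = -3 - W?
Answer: 31379/8 ≈ 3922.4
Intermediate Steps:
k(n, P) = P*n
X = 19/8 (X = (21 + (-3 - 1*(-1)))/(28 - 20) = (21 + (-3 + 1))/8 = (21 - 2)*(⅛) = 19*(⅛) = 19/8 ≈ 2.3750)
k(7, 10)*56 + X = (10*7)*56 + 19/8 = 70*56 + 19/8 = 3920 + 19/8 = 31379/8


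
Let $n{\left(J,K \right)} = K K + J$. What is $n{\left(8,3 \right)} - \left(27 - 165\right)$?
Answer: $155$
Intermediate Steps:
$n{\left(J,K \right)} = J + K^{2}$ ($n{\left(J,K \right)} = K^{2} + J = J + K^{2}$)
$n{\left(8,3 \right)} - \left(27 - 165\right) = \left(8 + 3^{2}\right) - \left(27 - 165\right) = \left(8 + 9\right) - -138 = 17 + 138 = 155$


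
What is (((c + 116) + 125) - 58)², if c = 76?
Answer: 67081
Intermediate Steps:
(((c + 116) + 125) - 58)² = (((76 + 116) + 125) - 58)² = ((192 + 125) - 58)² = (317 - 58)² = 259² = 67081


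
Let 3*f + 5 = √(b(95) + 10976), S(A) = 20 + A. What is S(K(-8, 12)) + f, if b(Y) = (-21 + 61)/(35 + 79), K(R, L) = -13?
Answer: 16/3 + 2*√8915541/171 ≈ 40.256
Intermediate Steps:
b(Y) = 20/57 (b(Y) = 40/114 = 40*(1/114) = 20/57)
f = -5/3 + 2*√8915541/171 (f = -5/3 + √(20/57 + 10976)/3 = -5/3 + √(625652/57)/3 = -5/3 + (2*√8915541/57)/3 = -5/3 + 2*√8915541/171 ≈ 33.256)
S(K(-8, 12)) + f = (20 - 13) + (-5/3 + 2*√8915541/171) = 7 + (-5/3 + 2*√8915541/171) = 16/3 + 2*√8915541/171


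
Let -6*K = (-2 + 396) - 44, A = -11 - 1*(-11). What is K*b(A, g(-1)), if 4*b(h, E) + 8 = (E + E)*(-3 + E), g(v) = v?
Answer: 0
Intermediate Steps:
A = 0 (A = -11 + 11 = 0)
b(h, E) = -2 + E*(-3 + E)/2 (b(h, E) = -2 + ((E + E)*(-3 + E))/4 = -2 + ((2*E)*(-3 + E))/4 = -2 + (2*E*(-3 + E))/4 = -2 + E*(-3 + E)/2)
K = -175/3 (K = -((-2 + 396) - 44)/6 = -(394 - 44)/6 = -⅙*350 = -175/3 ≈ -58.333)
K*b(A, g(-1)) = -175*(-2 + (½)*(-1)² - 3/2*(-1))/3 = -175*(-2 + (½)*1 + 3/2)/3 = -175*(-2 + ½ + 3/2)/3 = -175/3*0 = 0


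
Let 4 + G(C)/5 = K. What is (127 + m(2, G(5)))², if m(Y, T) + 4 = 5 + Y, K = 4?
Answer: 16900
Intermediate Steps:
G(C) = 0 (G(C) = -20 + 5*4 = -20 + 20 = 0)
m(Y, T) = 1 + Y (m(Y, T) = -4 + (5 + Y) = 1 + Y)
(127 + m(2, G(5)))² = (127 + (1 + 2))² = (127 + 3)² = 130² = 16900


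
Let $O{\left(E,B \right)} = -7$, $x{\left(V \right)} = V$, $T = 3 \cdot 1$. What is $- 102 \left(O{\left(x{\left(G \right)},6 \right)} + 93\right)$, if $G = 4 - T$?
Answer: $-8772$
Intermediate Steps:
$T = 3$
$G = 1$ ($G = 4 - 3 = 1$)
$- 102 \left(O{\left(x{\left(G \right)},6 \right)} + 93\right) = - 102 \left(-7 + 93\right) = \left(-102\right) 86 = -8772$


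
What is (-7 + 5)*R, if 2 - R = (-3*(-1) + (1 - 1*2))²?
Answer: 4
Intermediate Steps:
R = -2 (R = 2 - (-3*(-1) + (1 - 1*2))² = 2 - (3 + (1 - 2))² = 2 - (3 - 1)² = 2 - 1*2² = 2 - 1*4 = 2 - 4 = -2)
(-7 + 5)*R = (-7 + 5)*(-2) = -2*(-2) = 4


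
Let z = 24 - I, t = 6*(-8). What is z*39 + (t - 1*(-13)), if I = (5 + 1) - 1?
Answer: 706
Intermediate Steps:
t = -48
I = 5 (I = 6 - 1 = 5)
z = 19 (z = 24 - 1*5 = 24 - 5 = 19)
z*39 + (t - 1*(-13)) = 19*39 + (-48 - 1*(-13)) = 741 + (-48 + 13) = 741 - 35 = 706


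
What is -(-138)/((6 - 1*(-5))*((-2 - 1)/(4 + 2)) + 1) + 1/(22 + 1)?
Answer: -2113/69 ≈ -30.623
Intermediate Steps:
-(-138)/((6 - 1*(-5))*((-2 - 1)/(4 + 2)) + 1) + 1/(22 + 1) = -(-138)/((6 + 5)*(-3/6) + 1) + 1/23 = -(-138)/(11*(-3*⅙) + 1) + 1/23 = -(-138)/(11*(-½) + 1) + 1/23 = -(-138)/(-11/2 + 1) + 1/23 = -(-138)/(-9/2) + 1/23 = -(-138)*(-2)/9 + 1/23 = -6*46/9 + 1/23 = -92/3 + 1/23 = -2113/69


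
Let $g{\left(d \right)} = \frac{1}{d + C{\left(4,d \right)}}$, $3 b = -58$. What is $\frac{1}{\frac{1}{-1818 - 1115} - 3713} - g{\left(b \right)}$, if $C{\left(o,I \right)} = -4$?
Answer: $\frac{1623269}{38115805} \approx 0.042588$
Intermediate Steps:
$b = - \frac{58}{3}$ ($b = \frac{1}{3} \left(-58\right) = - \frac{58}{3} \approx -19.333$)
$g{\left(d \right)} = \frac{1}{-4 + d}$ ($g{\left(d \right)} = \frac{1}{d - 4} = \frac{1}{-4 + d}$)
$\frac{1}{\frac{1}{-1818 - 1115} - 3713} - g{\left(b \right)} = \frac{1}{\frac{1}{-1818 - 1115} - 3713} - \frac{1}{-4 - \frac{58}{3}} = \frac{1}{\frac{1}{-2933} - 3713} - \frac{1}{- \frac{70}{3}} = \frac{1}{- \frac{1}{2933} - 3713} - - \frac{3}{70} = \frac{1}{- \frac{10890230}{2933}} + \frac{3}{70} = - \frac{2933}{10890230} + \frac{3}{70} = \frac{1623269}{38115805}$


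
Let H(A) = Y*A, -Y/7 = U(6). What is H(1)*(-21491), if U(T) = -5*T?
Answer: -4513110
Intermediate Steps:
Y = 210 (Y = -(-35)*6 = -7*(-30) = 210)
H(A) = 210*A
H(1)*(-21491) = (210*1)*(-21491) = 210*(-21491) = -4513110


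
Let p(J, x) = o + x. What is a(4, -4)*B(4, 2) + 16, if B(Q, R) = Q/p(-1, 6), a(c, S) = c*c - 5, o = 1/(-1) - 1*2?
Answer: 92/3 ≈ 30.667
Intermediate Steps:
o = -3 (o = -1 - 2 = -3)
p(J, x) = -3 + x
a(c, S) = -5 + c² (a(c, S) = c² - 5 = -5 + c²)
B(Q, R) = Q/3 (B(Q, R) = Q/(-3 + 6) = Q/3)
a(4, -4)*B(4, 2) + 16 = (-5 + 4²)*((⅓)*4) + 16 = (-5 + 16)*(4/3) + 16 = 11*(4/3) + 16 = 44/3 + 16 = 92/3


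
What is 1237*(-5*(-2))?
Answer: 12370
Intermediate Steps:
1237*(-5*(-2)) = 1237*10 = 12370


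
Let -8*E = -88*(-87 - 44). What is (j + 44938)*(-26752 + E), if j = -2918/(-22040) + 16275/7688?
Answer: -865665387042929/683240 ≈ -1.2670e+9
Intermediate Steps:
j = 1536833/683240 (j = -2918*(-1/22040) + 16275*(1/7688) = 1459/11020 + 525/248 = 1536833/683240 ≈ 2.2493)
E = -1441 (E = -(-1)*88*(-87 - 44)/8 = -(-1)*88*(-131)/8 = -(-1)*(-11528)/8 = -1/8*11528 = -1441)
(j + 44938)*(-26752 + E) = (1536833/683240 + 44938)*(-26752 - 1441) = (30704975953/683240)*(-28193) = -865665387042929/683240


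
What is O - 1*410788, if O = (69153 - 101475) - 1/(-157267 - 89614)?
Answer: -109395439909/246881 ≈ -4.4311e+5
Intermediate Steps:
O = -7979687681/246881 (O = -32322 - 1/(-246881) = -32322 - 1*(-1/246881) = -32322 + 1/246881 = -7979687681/246881 ≈ -32322.)
O - 1*410788 = -7979687681/246881 - 1*410788 = -7979687681/246881 - 410788 = -109395439909/246881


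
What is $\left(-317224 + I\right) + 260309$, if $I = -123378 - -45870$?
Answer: $-134423$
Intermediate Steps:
$I = -77508$ ($I = -123378 + 45870 = -77508$)
$\left(-317224 + I\right) + 260309 = \left(-317224 - 77508\right) + 260309 = -394732 + 260309 = -134423$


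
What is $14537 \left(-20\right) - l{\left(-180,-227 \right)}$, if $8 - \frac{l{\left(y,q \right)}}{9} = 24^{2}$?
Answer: $-285628$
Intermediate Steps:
$l{\left(y,q \right)} = -5112$ ($l{\left(y,q \right)} = 72 - 9 \cdot 24^{2} = 72 - 5184 = -5112$)
$14537 \left(-20\right) - l{\left(-180,-227 \right)} = 14537 \left(-20\right) - -5112 = -290740 + 5112 = -285628$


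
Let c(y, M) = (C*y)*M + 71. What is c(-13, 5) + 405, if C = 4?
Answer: 216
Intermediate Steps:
c(y, M) = 71 + 4*M*y (c(y, M) = (4*y)*M + 71 = 4*M*y + 71 = 71 + 4*M*y)
c(-13, 5) + 405 = (71 + 4*5*(-13)) + 405 = (71 - 260) + 405 = -189 + 405 = 216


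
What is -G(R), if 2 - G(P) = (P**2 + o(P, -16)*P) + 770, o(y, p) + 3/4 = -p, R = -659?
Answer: 1699997/4 ≈ 4.2500e+5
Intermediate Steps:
o(y, p) = -3/4 - p
G(P) = -768 - P**2 - 61*P/4 (G(P) = 2 - ((P**2 + (-3/4 - 1*(-16))*P) + 770) = 2 - ((P**2 + (-3/4 + 16)*P) + 770) = 2 - ((P**2 + 61*P/4) + 770) = 2 - (770 + P**2 + 61*P/4) = 2 + (-770 - P**2 - 61*P/4) = -768 - P**2 - 61*P/4)
-G(R) = -(-768 - 1*(-659)**2 - 61/4*(-659)) = -(-768 - 1*434281 + 40199/4) = -(-768 - 434281 + 40199/4) = -1*(-1699997/4) = 1699997/4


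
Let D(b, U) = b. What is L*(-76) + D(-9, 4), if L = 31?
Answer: -2365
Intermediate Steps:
L*(-76) + D(-9, 4) = 31*(-76) - 9 = -2356 - 9 = -2365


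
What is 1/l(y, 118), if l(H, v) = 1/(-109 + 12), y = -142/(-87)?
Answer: -97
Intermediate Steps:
y = 142/87 (y = -142*(-1/87) = 142/87 ≈ 1.6322)
l(H, v) = -1/97 (l(H, v) = 1/(-97) = -1/97)
1/l(y, 118) = 1/(-1/97) = -97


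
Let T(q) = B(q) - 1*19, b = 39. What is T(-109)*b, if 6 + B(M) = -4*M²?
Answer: -1854411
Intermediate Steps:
B(M) = -6 - 4*M²
T(q) = -25 - 4*q² (T(q) = (-6 - 4*q²) - 1*19 = (-6 - 4*q²) - 19 = -25 - 4*q²)
T(-109)*b = (-25 - 4*(-109)²)*39 = (-25 - 4*11881)*39 = (-25 - 47524)*39 = -47549*39 = -1854411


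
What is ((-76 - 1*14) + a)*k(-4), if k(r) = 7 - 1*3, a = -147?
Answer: -948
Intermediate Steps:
k(r) = 4 (k(r) = 7 - 3 = 4)
((-76 - 1*14) + a)*k(-4) = ((-76 - 1*14) - 147)*4 = ((-76 - 14) - 147)*4 = (-90 - 147)*4 = -237*4 = -948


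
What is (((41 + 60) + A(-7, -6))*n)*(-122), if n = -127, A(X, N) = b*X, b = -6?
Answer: 2215642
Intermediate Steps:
A(X, N) = -6*X
(((41 + 60) + A(-7, -6))*n)*(-122) = (((41 + 60) - 6*(-7))*(-127))*(-122) = ((101 + 42)*(-127))*(-122) = (143*(-127))*(-122) = -18161*(-122) = 2215642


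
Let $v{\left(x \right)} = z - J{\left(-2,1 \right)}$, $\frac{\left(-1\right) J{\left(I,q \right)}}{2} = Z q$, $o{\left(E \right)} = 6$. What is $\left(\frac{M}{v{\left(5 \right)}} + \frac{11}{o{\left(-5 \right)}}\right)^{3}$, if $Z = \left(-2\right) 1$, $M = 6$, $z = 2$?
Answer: $- \frac{343}{216} \approx -1.588$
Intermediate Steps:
$Z = -2$
$J{\left(I,q \right)} = 4 q$ ($J{\left(I,q \right)} = - 2 \left(- 2 q\right) = 4 q$)
$v{\left(x \right)} = -2$ ($v{\left(x \right)} = 2 - 4 \cdot 1 = 2 - 4 = -2$)
$\left(\frac{M}{v{\left(5 \right)}} + \frac{11}{o{\left(-5 \right)}}\right)^{3} = \left(\frac{6}{-2} + \frac{11}{6}\right)^{3} = \left(6 \left(- \frac{1}{2}\right) + 11 \cdot \frac{1}{6}\right)^{3} = \left(-3 + \frac{11}{6}\right)^{3} = \left(- \frac{7}{6}\right)^{3} = - \frac{343}{216}$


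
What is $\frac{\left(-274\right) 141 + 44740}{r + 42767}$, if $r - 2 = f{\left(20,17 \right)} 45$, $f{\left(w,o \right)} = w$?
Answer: $\frac{6106}{43669} \approx 0.13982$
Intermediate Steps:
$r = 902$ ($r = 2 + 20 \cdot 45 = 2 + 900 = 902$)
$\frac{\left(-274\right) 141 + 44740}{r + 42767} = \frac{\left(-274\right) 141 + 44740}{902 + 42767} = \frac{-38634 + 44740}{43669} = 6106 \cdot \frac{1}{43669} = \frac{6106}{43669}$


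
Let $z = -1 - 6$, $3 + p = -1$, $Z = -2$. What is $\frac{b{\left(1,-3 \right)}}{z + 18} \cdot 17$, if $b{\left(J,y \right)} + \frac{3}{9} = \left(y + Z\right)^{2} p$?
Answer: $- \frac{5117}{33} \approx -155.06$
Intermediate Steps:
$p = -4$ ($p = -3 - 1 = -4$)
$b{\left(J,y \right)} = - \frac{1}{3} - 4 \left(-2 + y\right)^{2}$ ($b{\left(J,y \right)} = - \frac{1}{3} + \left(y - 2\right)^{2} \left(-4\right) = - \frac{1}{3} + \left(-2 + y\right)^{2} \left(-4\right) = - \frac{1}{3} - 4 \left(-2 + y\right)^{2}$)
$z = -7$
$\frac{b{\left(1,-3 \right)}}{z + 18} \cdot 17 = \frac{- \frac{1}{3} - 4 \left(-2 - 3\right)^{2}}{-7 + 18} \cdot 17 = \frac{- \frac{1}{3} - 4 \left(-5\right)^{2}}{11} \cdot 17 = \left(- \frac{1}{3} - 100\right) \frac{1}{11} \cdot 17 = \left(- \frac{301}{3}\right) \frac{1}{11} \cdot 17 = \left(- \frac{301}{33}\right) 17 = - \frac{5117}{33}$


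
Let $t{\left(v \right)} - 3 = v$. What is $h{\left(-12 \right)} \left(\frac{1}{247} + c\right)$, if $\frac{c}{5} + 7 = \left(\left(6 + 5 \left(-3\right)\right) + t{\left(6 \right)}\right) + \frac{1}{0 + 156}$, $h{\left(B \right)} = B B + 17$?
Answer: $- \frac{16684913}{2964} \approx -5629.2$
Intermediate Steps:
$h{\left(B \right)} = 17 + B^{2}$ ($h{\left(B \right)} = B^{2} + 17 = 17 + B^{2}$)
$t{\left(v \right)} = 3 + v$
$c = - \frac{5455}{156}$ ($c = -35 + 5 \left(\left(\left(6 + 5 \left(-3\right)\right) + \left(3 + 6\right)\right) + \frac{1}{0 + 156}\right) = -35 + 5 \left(\left(\left(6 - 15\right) + 9\right) + \frac{1}{156}\right) = -35 + 5 \left(\left(-9 + 9\right) + \frac{1}{156}\right) = -35 + 5 \left(0 + \frac{1}{156}\right) = -35 + 5 \cdot \frac{1}{156} = -35 + \frac{5}{156} = - \frac{5455}{156} \approx -34.968$)
$h{\left(-12 \right)} \left(\frac{1}{247} + c\right) = \left(17 + \left(-12\right)^{2}\right) \left(\frac{1}{247} - \frac{5455}{156}\right) = \left(17 + 144\right) \left(\frac{1}{247} - \frac{5455}{156}\right) = 161 \left(- \frac{103633}{2964}\right) = - \frac{16684913}{2964}$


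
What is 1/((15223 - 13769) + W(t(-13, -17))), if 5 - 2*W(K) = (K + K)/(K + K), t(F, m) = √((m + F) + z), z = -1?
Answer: 1/1456 ≈ 0.00068681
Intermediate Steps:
t(F, m) = √(-1 + F + m) (t(F, m) = √((m + F) - 1) = √((F + m) - 1) = √(-1 + F + m))
W(K) = 2 (W(K) = 5/2 - (K + K)/(2*(K + K)) = 5/2 - 2*K/(2*(2*K)) = 5/2 - 2*K*1/(2*K)/2 = 5/2 - ½*1 = 5/2 - ½ = 2)
1/((15223 - 13769) + W(t(-13, -17))) = 1/((15223 - 13769) + 2) = 1/(1454 + 2) = 1/1456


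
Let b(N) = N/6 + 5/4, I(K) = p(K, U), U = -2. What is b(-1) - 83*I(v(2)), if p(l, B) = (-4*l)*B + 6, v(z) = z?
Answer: -21899/12 ≈ -1824.9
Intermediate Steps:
p(l, B) = 6 - 4*B*l (p(l, B) = -4*B*l + 6 = 6 - 4*B*l)
I(K) = 6 + 8*K (I(K) = 6 - 4*(-2)*K = 6 + 8*K)
b(N) = 5/4 + N/6 (b(N) = N*(⅙) + 5*(¼) = N/6 + 5/4 = 5/4 + N/6)
b(-1) - 83*I(v(2)) = (5/4 + (⅙)*(-1)) - 83*(6 + 8*2) = (5/4 - ⅙) - 83*(6 + 16) = 13/12 - 83*22 = 13/12 - 1826 = -21899/12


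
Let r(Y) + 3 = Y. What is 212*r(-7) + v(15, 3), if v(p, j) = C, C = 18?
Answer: -2102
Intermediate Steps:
r(Y) = -3 + Y
v(p, j) = 18
212*r(-7) + v(15, 3) = 212*(-3 - 7) + 18 = 212*(-10) + 18 = -2120 + 18 = -2102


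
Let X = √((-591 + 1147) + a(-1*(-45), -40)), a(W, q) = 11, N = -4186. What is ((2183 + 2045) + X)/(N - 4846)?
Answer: -1057/2258 - 9*√7/9032 ≈ -0.47075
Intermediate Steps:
X = 9*√7 (X = √((-591 + 1147) + 11) = √(556 + 11) = √567 = 9*√7 ≈ 23.812)
((2183 + 2045) + X)/(N - 4846) = ((2183 + 2045) + 9*√7)/(-4186 - 4846) = (4228 + 9*√7)/(-9032) = (4228 + 9*√7)*(-1/9032) = -1057/2258 - 9*√7/9032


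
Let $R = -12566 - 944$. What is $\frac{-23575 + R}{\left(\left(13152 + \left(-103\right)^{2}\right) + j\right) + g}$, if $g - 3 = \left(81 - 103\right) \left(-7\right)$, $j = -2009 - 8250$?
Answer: $- \frac{37085}{13659} \approx -2.7151$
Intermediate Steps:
$R = -13510$
$j = -10259$
$g = 157$ ($g = 3 + \left(81 - 103\right) \left(-7\right) = 3 - -154 = 3 + 154 = 157$)
$\frac{-23575 + R}{\left(\left(13152 + \left(-103\right)^{2}\right) + j\right) + g} = \frac{-23575 - 13510}{\left(\left(13152 + \left(-103\right)^{2}\right) - 10259\right) + 157} = - \frac{37085}{\left(\left(13152 + 10609\right) - 10259\right) + 157} = - \frac{37085}{\left(23761 - 10259\right) + 157} = - \frac{37085}{13502 + 157} = - \frac{37085}{13659}$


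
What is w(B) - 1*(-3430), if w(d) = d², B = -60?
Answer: 7030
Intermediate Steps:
w(B) - 1*(-3430) = (-60)² - 1*(-3430) = 3600 + 3430 = 7030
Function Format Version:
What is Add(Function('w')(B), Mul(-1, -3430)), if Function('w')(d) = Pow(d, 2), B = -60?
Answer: 7030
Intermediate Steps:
Add(Function('w')(B), Mul(-1, -3430)) = Add(Pow(-60, 2), Mul(-1, -3430)) = Add(3600, 3430) = 7030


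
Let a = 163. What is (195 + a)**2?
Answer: 128164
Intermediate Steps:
(195 + a)**2 = (195 + 163)**2 = 358**2 = 128164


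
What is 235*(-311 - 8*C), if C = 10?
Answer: -91885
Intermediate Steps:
235*(-311 - 8*C) = 235*(-311 - 8*10) = 235*(-311 - 80) = 235*(-391) = -91885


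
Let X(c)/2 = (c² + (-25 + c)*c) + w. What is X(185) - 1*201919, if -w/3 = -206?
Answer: -73033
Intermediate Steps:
w = 618 (w = -3*(-206) = 618)
X(c) = 1236 + 2*c² + 2*c*(-25 + c) (X(c) = 2*((c² + (-25 + c)*c) + 618) = 2*((c² + c*(-25 + c)) + 618) = 2*(618 + c² + c*(-25 + c)) = 1236 + 2*c² + 2*c*(-25 + c))
X(185) - 1*201919 = (1236 - 50*185 + 4*185²) - 1*201919 = (1236 - 9250 + 4*34225) - 201919 = (1236 - 9250 + 136900) - 201919 = 128886 - 201919 = -73033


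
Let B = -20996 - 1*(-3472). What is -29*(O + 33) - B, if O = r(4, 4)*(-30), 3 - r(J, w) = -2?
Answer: 20917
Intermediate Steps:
r(J, w) = 5 (r(J, w) = 3 - 1*(-2) = 3 + 2 = 5)
O = -150 (O = 5*(-30) = -150)
B = -17524 (B = -20996 + 3472 = -17524)
-29*(O + 33) - B = -29*(-150 + 33) - 1*(-17524) = -29*(-117) + 17524 = 3393 + 17524 = 20917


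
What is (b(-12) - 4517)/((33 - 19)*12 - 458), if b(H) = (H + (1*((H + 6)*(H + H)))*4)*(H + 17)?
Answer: 1697/290 ≈ 5.8517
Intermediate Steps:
b(H) = (17 + H)*(H + 8*H*(6 + H)) (b(H) = (H + (1*((6 + H)*(2*H)))*4)*(17 + H) = (H + (1*(2*H*(6 + H)))*4)*(17 + H) = (H + (2*H*(6 + H))*4)*(17 + H) = (H + 8*H*(6 + H))*(17 + H) = (17 + H)*(H + 8*H*(6 + H)))
(b(-12) - 4517)/((33 - 19)*12 - 458) = (-12*(833 + 8*(-12)² + 185*(-12)) - 4517)/((33 - 19)*12 - 458) = (-12*(833 + 8*144 - 2220) - 4517)/(14*12 - 458) = (-12*(833 + 1152 - 2220) - 4517)/(168 - 458) = (-12*(-235) - 4517)/(-290) = (2820 - 4517)*(-1/290) = -1697*(-1/290) = 1697/290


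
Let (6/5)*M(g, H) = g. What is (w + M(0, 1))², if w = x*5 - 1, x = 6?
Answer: 841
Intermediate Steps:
M(g, H) = 5*g/6
w = 29 (w = 6*5 - 1 = 30 - 1 = 29)
(w + M(0, 1))² = (29 + (⅚)*0)² = (29 + 0)² = 29² = 841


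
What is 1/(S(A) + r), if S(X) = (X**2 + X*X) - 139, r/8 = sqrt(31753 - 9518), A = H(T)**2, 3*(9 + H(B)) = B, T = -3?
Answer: 19861/393036281 - 8*sqrt(22235)/393036281 ≈ 4.7497e-5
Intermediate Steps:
H(B) = -9 + B/3
A = 100 (A = (-9 + (1/3)*(-3))**2 = (-9 - 1)**2 = (-10)**2 = 100)
r = 8*sqrt(22235) (r = 8*sqrt(31753 - 9518) = 8*sqrt(22235) ≈ 1192.9)
S(X) = -139 + 2*X**2 (S(X) = (X**2 + X**2) - 139 = 2*X**2 - 139 = -139 + 2*X**2)
1/(S(A) + r) = 1/((-139 + 2*100**2) + 8*sqrt(22235)) = 1/((-139 + 2*10000) + 8*sqrt(22235)) = 1/((-139 + 20000) + 8*sqrt(22235)) = 1/(19861 + 8*sqrt(22235))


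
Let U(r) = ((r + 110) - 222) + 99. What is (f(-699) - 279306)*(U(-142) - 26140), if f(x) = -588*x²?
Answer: 7561829168730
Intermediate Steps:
U(r) = -13 + r (U(r) = ((110 + r) - 222) + 99 = (-112 + r) + 99 = -13 + r)
(f(-699) - 279306)*(U(-142) - 26140) = (-588*(-699)² - 279306)*((-13 - 142) - 26140) = (-588*488601 - 279306)*(-155 - 26140) = (-287297388 - 279306)*(-26295) = -287576694*(-26295) = 7561829168730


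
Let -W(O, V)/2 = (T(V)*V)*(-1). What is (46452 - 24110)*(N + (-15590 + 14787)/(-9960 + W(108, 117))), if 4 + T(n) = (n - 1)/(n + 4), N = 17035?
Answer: 245727545094793/645636 ≈ 3.8060e+8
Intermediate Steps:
T(n) = -4 + (-1 + n)/(4 + n) (T(n) = -4 + (n - 1)/(n + 4) = -4 + (-1 + n)/(4 + n))
W(O, V) = 2*V*(-17 - 3*V)/(4 + V) (W(O, V) = -2*((-17 - 3*V)/(4 + V))*V*(-1) = -2*V*(-17 - 3*V)/(4 + V)*(-1) = -(-2)*V*(-17 - 3*V)/(4 + V) = 2*V*(-17 - 3*V)/(4 + V))
(46452 - 24110)*(N + (-15590 + 14787)/(-9960 + W(108, 117))) = (46452 - 24110)*(17035 + (-15590 + 14787)/(-9960 - 2*117*(17 + 3*117)/(4 + 117))) = 22342*(17035 - 803/(-9960 - 2*117*(17 + 351)/121)) = 22342*(17035 - 803/(-9960 - 2*117*1/121*368)) = 22342*(17035 - 803/(-9960 - 86112/121)) = 22342*(17035 - 803/(-1291272/121)) = 22342*(17035 - 803*(-121/1291272)) = 22342*(17035 + 97163/1291272) = 22342*(21996915683/1291272) = 245727545094793/645636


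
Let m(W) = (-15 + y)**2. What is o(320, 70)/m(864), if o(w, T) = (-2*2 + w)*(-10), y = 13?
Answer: -790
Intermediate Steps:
m(W) = 4 (m(W) = (-15 + 13)**2 = (-2)**2 = 4)
o(w, T) = 40 - 10*w (o(w, T) = (-4 + w)*(-10) = 40 - 10*w)
o(320, 70)/m(864) = (40 - 10*320)/4 = (40 - 3200)*(1/4) = -3160*1/4 = -790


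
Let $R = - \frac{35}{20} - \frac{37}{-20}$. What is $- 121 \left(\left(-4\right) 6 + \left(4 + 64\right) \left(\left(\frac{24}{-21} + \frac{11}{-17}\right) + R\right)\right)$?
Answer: $\frac{588302}{35} \approx 16809.0$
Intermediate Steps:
$R = \frac{1}{10}$ ($R = \left(-35\right) \frac{1}{20} - - \frac{37}{20} = - \frac{7}{4} + \frac{37}{20} = \frac{1}{10} \approx 0.1$)
$- 121 \left(\left(-4\right) 6 + \left(4 + 64\right) \left(\left(\frac{24}{-21} + \frac{11}{-17}\right) + R\right)\right) = - 121 \left(\left(-4\right) 6 + \left(4 + 64\right) \left(\left(\frac{24}{-21} + \frac{11}{-17}\right) + \frac{1}{10}\right)\right) = - 121 \left(-24 + 68 \left(\left(24 \left(- \frac{1}{21}\right) + 11 \left(- \frac{1}{17}\right)\right) + \frac{1}{10}\right)\right) = - 121 \left(-24 + 68 \left(\left(- \frac{8}{7} - \frac{11}{17}\right) + \frac{1}{10}\right)\right) = - 121 \left(-24 + 68 \left(- \frac{213}{119} + \frac{1}{10}\right)\right) = - 121 \left(-24 + 68 \left(- \frac{2011}{1190}\right)\right) = - 121 \left(-24 - \frac{4022}{35}\right) = \left(-121\right) \left(- \frac{4862}{35}\right) = \frac{588302}{35}$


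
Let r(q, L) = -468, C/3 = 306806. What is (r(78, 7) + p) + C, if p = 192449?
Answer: 1112399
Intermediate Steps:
C = 920418 (C = 3*306806 = 920418)
(r(78, 7) + p) + C = (-468 + 192449) + 920418 = 191981 + 920418 = 1112399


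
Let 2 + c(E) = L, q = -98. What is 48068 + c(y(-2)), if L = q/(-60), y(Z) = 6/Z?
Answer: 1442029/30 ≈ 48068.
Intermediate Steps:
L = 49/30 (L = -98/(-60) = -98*(-1/60) = 49/30 ≈ 1.6333)
c(E) = -11/30 (c(E) = -2 + 49/30 = -11/30)
48068 + c(y(-2)) = 48068 - 11/30 = 1442029/30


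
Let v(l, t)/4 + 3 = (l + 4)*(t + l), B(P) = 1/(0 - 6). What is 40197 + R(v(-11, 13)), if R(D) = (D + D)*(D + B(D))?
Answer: 148403/3 ≈ 49468.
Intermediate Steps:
B(P) = -⅙ (B(P) = 1/(-6) = -⅙)
v(l, t) = -12 + 4*(4 + l)*(l + t) (v(l, t) = -12 + 4*((l + 4)*(t + l)) = -12 + 4*((4 + l)*(l + t)) = -12 + 4*(4 + l)*(l + t))
R(D) = 2*D*(-⅙ + D) (R(D) = (D + D)*(D - ⅙) = (2*D)*(-⅙ + D) = 2*D*(-⅙ + D))
40197 + R(v(-11, 13)) = 40197 + (-12 + 4*(-11)² + 16*(-11) + 16*13 + 4*(-11)*13)*(-1 + 6*(-12 + 4*(-11)² + 16*(-11) + 16*13 + 4*(-11)*13))/3 = 40197 + (-12 + 4*121 - 176 + 208 - 572)*(-1 + 6*(-12 + 4*121 - 176 + 208 - 572))/3 = 40197 + (-12 + 484 - 176 + 208 - 572)*(-1 + 6*(-12 + 484 - 176 + 208 - 572))/3 = 40197 + (⅓)*(-68)*(-1 + 6*(-68)) = 40197 + (⅓)*(-68)*(-1 - 408) = 40197 + (⅓)*(-68)*(-409) = 40197 + 27812/3 = 148403/3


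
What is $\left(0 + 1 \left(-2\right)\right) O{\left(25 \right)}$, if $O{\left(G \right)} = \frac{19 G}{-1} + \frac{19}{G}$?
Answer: $\frac{23712}{25} \approx 948.48$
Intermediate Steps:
$O{\left(G \right)} = - 19 G + \frac{19}{G}$ ($O{\left(G \right)} = 19 G \left(-1\right) + \frac{19}{G} = - 19 G + \frac{19}{G}$)
$\left(0 + 1 \left(-2\right)\right) O{\left(25 \right)} = \left(0 + 1 \left(-2\right)\right) \left(\left(-19\right) 25 + \frac{19}{25}\right) = \left(0 - 2\right) \left(-475 + 19 \cdot \frac{1}{25}\right) = - 2 \left(-475 + \frac{19}{25}\right) = \left(-2\right) \left(- \frac{11856}{25}\right) = \frac{23712}{25}$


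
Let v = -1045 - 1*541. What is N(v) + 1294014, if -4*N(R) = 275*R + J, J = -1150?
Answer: 1403339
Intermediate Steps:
v = -1586 (v = -1045 - 541 = -1586)
N(R) = 575/2 - 275*R/4 (N(R) = -(275*R - 1150)/4 = -(-1150 + 275*R)/4 = 575/2 - 275*R/4)
N(v) + 1294014 = (575/2 - 275/4*(-1586)) + 1294014 = (575/2 + 218075/2) + 1294014 = 109325 + 1294014 = 1403339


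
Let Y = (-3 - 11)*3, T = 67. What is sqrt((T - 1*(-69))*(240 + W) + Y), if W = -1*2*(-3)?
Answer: sqrt(33414) ≈ 182.79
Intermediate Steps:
W = 6 (W = -2*(-3) = 6)
Y = -42 (Y = -14*3 = -42)
sqrt((T - 1*(-69))*(240 + W) + Y) = sqrt((67 - 1*(-69))*(240 + 6) - 42) = sqrt((67 + 69)*246 - 42) = sqrt(136*246 - 42) = sqrt(33456 - 42) = sqrt(33414)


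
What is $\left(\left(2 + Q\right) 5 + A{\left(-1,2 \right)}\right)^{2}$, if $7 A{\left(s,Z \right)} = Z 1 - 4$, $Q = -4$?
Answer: $\frac{5184}{49} \approx 105.8$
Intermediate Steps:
$A{\left(s,Z \right)} = - \frac{4}{7} + \frac{Z}{7}$ ($A{\left(s,Z \right)} = \frac{Z 1 - 4}{7} = \frac{Z - 4}{7} = \frac{-4 + Z}{7} = - \frac{4}{7} + \frac{Z}{7}$)
$\left(\left(2 + Q\right) 5 + A{\left(-1,2 \right)}\right)^{2} = \left(\left(2 - 4\right) 5 + \left(- \frac{4}{7} + \frac{1}{7} \cdot 2\right)\right)^{2} = \left(\left(-2\right) 5 + \left(- \frac{4}{7} + \frac{2}{7}\right)\right)^{2} = \left(-10 - \frac{2}{7}\right)^{2} = \left(- \frac{72}{7}\right)^{2} = \frac{5184}{49}$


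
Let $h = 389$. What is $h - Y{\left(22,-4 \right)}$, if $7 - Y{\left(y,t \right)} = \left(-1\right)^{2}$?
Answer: $383$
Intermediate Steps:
$Y{\left(y,t \right)} = 6$ ($Y{\left(y,t \right)} = 7 - \left(-1\right)^{2} = 7 - 1 = 6$)
$h - Y{\left(22,-4 \right)} = 389 - 6 = 383$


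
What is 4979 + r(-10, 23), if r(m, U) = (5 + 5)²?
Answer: 5079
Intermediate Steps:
r(m, U) = 100 (r(m, U) = 10² = 100)
4979 + r(-10, 23) = 4979 + 100 = 5079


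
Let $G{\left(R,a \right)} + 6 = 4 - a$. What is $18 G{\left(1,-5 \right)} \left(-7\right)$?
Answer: $-378$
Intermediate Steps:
$G{\left(R,a \right)} = -2 - a$ ($G{\left(R,a \right)} = -6 - \left(-4 + a\right) = -2 - a$)
$18 G{\left(1,-5 \right)} \left(-7\right) = 18 \left(-2 - -5\right) \left(-7\right) = 18 \left(-2 + 5\right) \left(-7\right) = 18 \cdot 3 \left(-7\right) = 54 \left(-7\right) = -378$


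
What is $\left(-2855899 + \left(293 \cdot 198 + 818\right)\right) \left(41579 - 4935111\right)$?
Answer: $13687536870644$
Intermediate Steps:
$\left(-2855899 + \left(293 \cdot 198 + 818\right)\right) \left(41579 - 4935111\right) = \left(-2855899 + \left(58014 + 818\right)\right) \left(-4893532\right) = \left(-2855899 + 58832\right) \left(-4893532\right) = \left(-2797067\right) \left(-4893532\right) = 13687536870644$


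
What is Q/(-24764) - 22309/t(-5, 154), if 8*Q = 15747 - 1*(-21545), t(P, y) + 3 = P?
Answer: 17263212/6191 ≈ 2788.4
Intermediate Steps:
t(P, y) = -3 + P
Q = 9323/2 (Q = (15747 - 1*(-21545))/8 = (15747 + 21545)/8 = (⅛)*37292 = 9323/2 ≈ 4661.5)
Q/(-24764) - 22309/t(-5, 154) = (9323/2)/(-24764) - 22309/(-3 - 5) = (9323/2)*(-1/24764) - 22309/(-8) = -9323/49528 - 22309*(-⅛) = -9323/49528 + 22309/8 = 17263212/6191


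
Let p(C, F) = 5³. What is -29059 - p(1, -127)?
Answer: -29184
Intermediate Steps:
p(C, F) = 125
-29059 - p(1, -127) = -29059 - 1*125 = -29059 - 125 = -29184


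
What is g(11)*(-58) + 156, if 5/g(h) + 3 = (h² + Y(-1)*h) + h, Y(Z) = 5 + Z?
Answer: 26698/173 ≈ 154.32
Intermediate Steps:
g(h) = 5/(-3 + h² + 5*h) (g(h) = 5/(-3 + ((h² + (5 - 1)*h) + h)) = 5/(-3 + ((h² + 4*h) + h)) = 5/(-3 + (h² + 5*h)) = 5/(-3 + h² + 5*h))
g(11)*(-58) + 156 = (5/(-3 + 11² + 5*11))*(-58) + 156 = (5/(-3 + 121 + 55))*(-58) + 156 = (5/173)*(-58) + 156 = -290/173 + 156 = 26698/173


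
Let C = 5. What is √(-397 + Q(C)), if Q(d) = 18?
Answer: I*√379 ≈ 19.468*I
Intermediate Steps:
√(-397 + Q(C)) = √(-397 + 18) = √(-379) = I*√379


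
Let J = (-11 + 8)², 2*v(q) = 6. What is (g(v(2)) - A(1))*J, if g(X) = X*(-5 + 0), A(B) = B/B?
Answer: -144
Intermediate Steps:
v(q) = 3 (v(q) = (½)*6 = 3)
A(B) = 1
g(X) = -5*X (g(X) = X*(-5) = -5*X)
J = 9 (J = (-3)² = 9)
(g(v(2)) - A(1))*J = (-5*3 - 1*1)*9 = (-15 - 1)*9 = -16*9 = -144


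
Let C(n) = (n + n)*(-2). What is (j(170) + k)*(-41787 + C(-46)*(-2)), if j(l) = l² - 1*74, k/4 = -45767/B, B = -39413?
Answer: -47900819493930/39413 ≈ -1.2154e+9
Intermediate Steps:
k = 183068/39413 (k = 4*(-45767/(-39413)) = 4*(-45767*(-1/39413)) = 4*(45767/39413) = 183068/39413 ≈ 4.6449)
j(l) = -74 + l² (j(l) = l² - 74 = -74 + l²)
C(n) = -4*n (C(n) = (2*n)*(-2) = -4*n)
(j(170) + k)*(-41787 + C(-46)*(-2)) = ((-74 + 170²) + 183068/39413)*(-41787 - 4*(-46)*(-2)) = ((-74 + 28900) + 183068/39413)*(-41787 + 184*(-2)) = (28826 + 183068/39413)*(-41787 - 368) = (1136302206/39413)*(-42155) = -47900819493930/39413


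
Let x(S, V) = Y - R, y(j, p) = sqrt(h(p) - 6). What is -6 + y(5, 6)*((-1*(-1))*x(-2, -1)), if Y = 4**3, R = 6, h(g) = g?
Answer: -6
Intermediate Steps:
Y = 64
y(j, p) = sqrt(-6 + p) (y(j, p) = sqrt(p - 6) = sqrt(-6 + p))
x(S, V) = 58 (x(S, V) = 64 - 1*6 = 64 - 6 = 58)
-6 + y(5, 6)*((-1*(-1))*x(-2, -1)) = -6 + sqrt(-6 + 6)*(-1*(-1)*58) = -6 + sqrt(0)*(1*58) = -6 + 0*58 = -6 + 0 = -6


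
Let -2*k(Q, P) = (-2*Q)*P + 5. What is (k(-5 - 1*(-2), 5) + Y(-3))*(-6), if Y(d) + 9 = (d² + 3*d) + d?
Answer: 177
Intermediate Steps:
k(Q, P) = -5/2 + P*Q (k(Q, P) = -((-2*Q)*P + 5)/2 = -(-2*P*Q + 5)/2 = -(5 - 2*P*Q)/2 = -5/2 + P*Q)
Y(d) = -9 + d² + 4*d (Y(d) = -9 + ((d² + 3*d) + d) = -9 + (d² + 4*d) = -9 + d² + 4*d)
(k(-5 - 1*(-2), 5) + Y(-3))*(-6) = ((-5/2 + 5*(-5 - 1*(-2))) + (-9 + (-3)² + 4*(-3)))*(-6) = ((-5/2 + 5*(-5 + 2)) + (-9 + 9 - 12))*(-6) = ((-5/2 + 5*(-3)) - 12)*(-6) = ((-5/2 - 15) - 12)*(-6) = (-35/2 - 12)*(-6) = -59/2*(-6) = 177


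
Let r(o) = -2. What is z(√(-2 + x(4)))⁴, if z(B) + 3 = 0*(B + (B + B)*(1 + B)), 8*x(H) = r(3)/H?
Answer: 81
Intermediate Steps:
x(H) = -1/(4*H) (x(H) = (-2/H)/8 = -1/(4*H))
z(B) = -3 (z(B) = -3 + 0*(B + (B + B)*(1 + B)) = -3 + 0*(B + (2*B)*(1 + B)) = -3 + 0*(B + 2*B*(1 + B)) = -3 + 0 = -3)
z(√(-2 + x(4)))⁴ = (-3)⁴ = 81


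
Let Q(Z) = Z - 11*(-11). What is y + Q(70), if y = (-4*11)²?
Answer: 2127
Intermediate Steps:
y = 1936 (y = (-44)² = 1936)
Q(Z) = 121 + Z (Q(Z) = Z + 121 = 121 + Z)
y + Q(70) = 1936 + (121 + 70) = 1936 + 191 = 2127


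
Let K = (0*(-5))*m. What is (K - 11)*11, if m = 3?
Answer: -121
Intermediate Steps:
K = 0 (K = (0*(-5))*3 = 0*3 = 0)
(K - 11)*11 = (0 - 11)*11 = -11*11 = -121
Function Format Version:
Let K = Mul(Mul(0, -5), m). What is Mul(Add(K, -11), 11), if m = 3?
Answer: -121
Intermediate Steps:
K = 0 (K = Mul(Mul(0, -5), 3) = Mul(0, 3) = 0)
Mul(Add(K, -11), 11) = Mul(Add(0, -11), 11) = Mul(-11, 11) = -121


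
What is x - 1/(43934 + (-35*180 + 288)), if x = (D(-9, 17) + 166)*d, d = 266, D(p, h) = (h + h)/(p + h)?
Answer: 858677326/18961 ≈ 45287.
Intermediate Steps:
D(p, h) = 2*h/(h + p) (D(p, h) = (2*h)/(h + p) = 2*h/(h + p))
x = 90573/2 (x = (2*17/(17 - 9) + 166)*266 = (2*17/8 + 166)*266 = (2*17*(1/8) + 166)*266 = (17/4 + 166)*266 = (681/4)*266 = 90573/2 ≈ 45287.)
x - 1/(43934 + (-35*180 + 288)) = 90573/2 - 1/(43934 + (-35*180 + 288)) = 90573/2 - 1/(43934 + (-6300 + 288)) = 90573/2 - 1/(43934 - 6012) = 90573/2 - 1/37922 = 858677326/18961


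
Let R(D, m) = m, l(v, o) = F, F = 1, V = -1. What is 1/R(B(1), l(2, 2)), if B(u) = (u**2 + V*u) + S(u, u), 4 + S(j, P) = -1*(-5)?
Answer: 1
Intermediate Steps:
S(j, P) = 1 (S(j, P) = -4 - 1*(-5) = -4 + 5 = 1)
l(v, o) = 1
B(u) = 1 + u**2 - u (B(u) = (u**2 - u) + 1 = 1 + u**2 - u)
1/R(B(1), l(2, 2)) = 1/1 = 1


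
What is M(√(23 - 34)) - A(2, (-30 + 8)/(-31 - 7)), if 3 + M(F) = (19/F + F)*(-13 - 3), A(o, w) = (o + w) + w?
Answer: -117/19 + 128*I*√11/11 ≈ -6.1579 + 38.593*I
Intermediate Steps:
A(o, w) = o + 2*w
M(F) = -3 - 304/F - 16*F (M(F) = -3 + (19/F + F)*(-13 - 3) = -3 + (F + 19/F)*(-16) = -3 + (-304/F - 16*F) = -3 - 304/F - 16*F)
M(√(23 - 34)) - A(2, (-30 + 8)/(-31 - 7)) = (-3 - 304/√(23 - 34) - 16*√(23 - 34)) - (2 + 2*((-30 + 8)/(-31 - 7))) = (-3 - 304*(-I*√11/11) - 16*I*√11) - (2 + 2*(-22/(-38))) = (-3 - 304*(-I*√11/11) - 16*I*√11) - (2 + 2*(-22*(-1/38))) = (-3 - (-304)*I*√11/11 - 16*I*√11) - (2 + 2*(11/19)) = (-3 + 304*I*√11/11 - 16*I*√11) - (2 + 22/19) = (-3 + 128*I*√11/11) - 1*60/19 = (-3 + 128*I*√11/11) - 60/19 = -117/19 + 128*I*√11/11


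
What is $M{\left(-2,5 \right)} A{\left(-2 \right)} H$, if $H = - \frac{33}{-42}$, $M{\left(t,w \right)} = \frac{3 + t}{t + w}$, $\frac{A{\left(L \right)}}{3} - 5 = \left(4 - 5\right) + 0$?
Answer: $\frac{22}{7} \approx 3.1429$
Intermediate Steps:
$A{\left(L \right)} = 12$ ($A{\left(L \right)} = 15 + 3 \left(\left(4 - 5\right) + 0\right) = 15 + 3 \left(-1 + 0\right) = 15 + 3 \left(-1\right) = 15 - 3 = 12$)
$M{\left(t,w \right)} = \frac{3 + t}{t + w}$
$H = \frac{11}{14}$ ($H = \left(-33\right) \left(- \frac{1}{42}\right) = \frac{11}{14} \approx 0.78571$)
$M{\left(-2,5 \right)} A{\left(-2 \right)} H = \frac{3 - 2}{-2 + 5} \cdot 12 \cdot \frac{11}{14} = \frac{1}{3} \cdot 1 \cdot 12 \cdot \frac{11}{14} = \frac{1}{3} \cdot 12 \cdot \frac{11}{14} = 4 \cdot \frac{11}{14} = \frac{22}{7}$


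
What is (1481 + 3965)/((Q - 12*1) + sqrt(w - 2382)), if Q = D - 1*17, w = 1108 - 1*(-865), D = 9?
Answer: -108920/809 - 5446*I*sqrt(409)/809 ≈ -134.64 - 136.14*I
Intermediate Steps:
w = 1973 (w = 1108 + 865 = 1973)
Q = -8 (Q = 9 - 1*17 = 9 - 17 = -8)
(1481 + 3965)/((Q - 12*1) + sqrt(w - 2382)) = (1481 + 3965)/((-8 - 12*1) + sqrt(1973 - 2382)) = 5446/((-8 - 12) + sqrt(-409)) = 5446/(-20 + I*sqrt(409))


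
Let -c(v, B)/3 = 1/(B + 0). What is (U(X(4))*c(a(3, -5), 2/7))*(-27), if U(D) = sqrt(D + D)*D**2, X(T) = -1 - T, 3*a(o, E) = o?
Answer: 14175*I*sqrt(10)/2 ≈ 22413.0*I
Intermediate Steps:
a(o, E) = o/3
c(v, B) = -3/B (c(v, B) = -3/(B + 0) = -3/B)
U(D) = sqrt(2)*D**(5/2) (U(D) = sqrt(2*D)*D**2 = (sqrt(2)*sqrt(D))*D**2 = sqrt(2)*D**(5/2))
(U(X(4))*c(a(3, -5), 2/7))*(-27) = ((sqrt(2)*(-1 - 1*4)**(5/2))*(-3/(2/7)))*(-27) = ((sqrt(2)*(-1 - 4)**(5/2))*(-3/(2*(1/7))))*(-27) = ((sqrt(2)*(-5)**(5/2))*(-3/2/7))*(-27) = ((sqrt(2)*(25*I*sqrt(5)))*(-3*7/2))*(-27) = ((25*I*sqrt(10))*(-21/2))*(-27) = -525*I*sqrt(10)/2*(-27) = 14175*I*sqrt(10)/2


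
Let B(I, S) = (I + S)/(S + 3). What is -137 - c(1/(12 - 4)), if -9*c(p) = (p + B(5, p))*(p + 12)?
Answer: -1938559/14400 ≈ -134.62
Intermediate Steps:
B(I, S) = (I + S)/(3 + S)
c(p) = -(12 + p)*(p + (5 + p)/(3 + p))/9 (c(p) = -(p + (5 + p)/(3 + p))*(p + 12)/9 = -(p + (5 + p)/(3 + p))*(12 + p)/9 = -(12 + p)*(p + (5 + p)/(3 + p))/9)
-137 - c(1/(12 - 4)) = -137 - (-60 - (1/(12 - 4))**3 - 53/(12 - 4) - 16/(12 - 4)**2)/(9*(3 + 1/(12 - 4))) = -137 - (-60 - (1/8)**3 - 53/8 - 16*(1/8)**2)/(9*(3 + 1/8)) = -137 - (-60 - (1/8)**3 - 53*1/8 - 16*(1/8)**2)/(9*(3 + 1/8)) = -137 - (-60 - 1*1/512 - 53/8 - 16*1/64)/(9*25/8) = -137 - 8*(-60 - 1/512 - 53/8 - 1/4)/(9*25) = -137 - 8*(-34241)/(9*25*512) = -137 - 1*(-34241/14400) = -137 + 34241/14400 = -1938559/14400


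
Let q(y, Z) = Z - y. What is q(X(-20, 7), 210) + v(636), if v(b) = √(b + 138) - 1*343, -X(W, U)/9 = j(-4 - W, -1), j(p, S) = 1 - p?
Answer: -268 + 3*√86 ≈ -240.18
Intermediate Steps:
X(W, U) = -45 - 9*W (X(W, U) = -9*(1 - (-4 - W)) = -9*(1 + (4 + W)) = -9*(5 + W) = -45 - 9*W)
v(b) = -343 + √(138 + b) (v(b) = √(138 + b) - 343 = -343 + √(138 + b))
q(X(-20, 7), 210) + v(636) = (210 - (-45 - 9*(-20))) + (-343 + √(138 + 636)) = (210 - (-45 + 180)) + (-343 + √774) = (210 - 1*135) + (-343 + 3*√86) = (210 - 135) + (-343 + 3*√86) = 75 + (-343 + 3*√86) = -268 + 3*√86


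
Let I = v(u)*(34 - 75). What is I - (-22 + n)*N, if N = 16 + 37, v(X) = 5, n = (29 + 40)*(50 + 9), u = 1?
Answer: -214802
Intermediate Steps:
n = 4071 (n = 69*59 = 4071)
N = 53
I = -205 (I = 5*(34 - 75) = 5*(-41) = -205)
I - (-22 + n)*N = -205 - (-22 + 4071)*53 = -205 - 4049*53 = -205 - 1*214597 = -205 - 214597 = -214802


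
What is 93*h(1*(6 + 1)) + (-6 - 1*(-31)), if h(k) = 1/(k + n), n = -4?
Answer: 56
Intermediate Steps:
h(k) = 1/(-4 + k) (h(k) = 1/(k - 4) = 1/(-4 + k))
93*h(1*(6 + 1)) + (-6 - 1*(-31)) = 93/(-4 + 1*(6 + 1)) + (-6 - 1*(-31)) = 93/(-4 + 1*7) + (-6 + 31) = 93/(-4 + 7) + 25 = 93/3 + 25 = 93*(⅓) + 25 = 31 + 25 = 56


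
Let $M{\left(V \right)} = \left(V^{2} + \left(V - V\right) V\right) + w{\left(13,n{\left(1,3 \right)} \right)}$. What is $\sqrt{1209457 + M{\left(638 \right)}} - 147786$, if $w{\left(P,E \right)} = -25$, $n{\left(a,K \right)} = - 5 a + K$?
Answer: $-147786 + 2 \sqrt{404119} \approx -1.4651 \cdot 10^{5}$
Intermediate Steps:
$n{\left(a,K \right)} = K - 5 a$
$M{\left(V \right)} = -25 + V^{2}$ ($M{\left(V \right)} = \left(V^{2} + \left(V - V\right) V\right) - 25 = \left(V^{2} + 0 V\right) - 25 = \left(V^{2} + 0\right) - 25 = V^{2} - 25 = -25 + V^{2}$)
$\sqrt{1209457 + M{\left(638 \right)}} - 147786 = \sqrt{1209457 - \left(25 - 638^{2}\right)} - 147786 = \sqrt{1209457 + \left(-25 + 407044\right)} - 147786 = \sqrt{1209457 + 407019} - 147786 = \sqrt{1616476} - 147786 = 2 \sqrt{404119} - 147786 = -147786 + 2 \sqrt{404119}$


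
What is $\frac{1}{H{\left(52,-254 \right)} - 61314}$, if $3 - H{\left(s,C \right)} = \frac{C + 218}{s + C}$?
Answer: $- \frac{101}{6192429} \approx -1.631 \cdot 10^{-5}$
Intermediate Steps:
$H{\left(s,C \right)} = 3 - \frac{218 + C}{C + s}$ ($H{\left(s,C \right)} = 3 - \frac{C + 218}{s + C} = 3 - \frac{218 + C}{C + s}$)
$\frac{1}{H{\left(52,-254 \right)} - 61314} = \frac{1}{\frac{-218 + 2 \left(-254\right) + 3 \cdot 52}{-254 + 52} - 61314} = \frac{1}{\frac{-218 - 508 + 156}{-202} - 61314} = \frac{1}{\left(- \frac{1}{202}\right) \left(-570\right) - 61314} = \frac{1}{\frac{285}{101} - 61314} = \frac{1}{- \frac{6192429}{101}} = - \frac{101}{6192429}$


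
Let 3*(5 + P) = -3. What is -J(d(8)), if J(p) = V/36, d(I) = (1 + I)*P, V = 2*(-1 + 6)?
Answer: -5/18 ≈ -0.27778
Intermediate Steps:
P = -6 (P = -5 + (1/3)*(-3) = -5 - 1 = -6)
V = 10 (V = 2*5 = 10)
d(I) = -6 - 6*I (d(I) = (1 + I)*(-6) = -6 - 6*I)
J(p) = 5/18 (J(p) = 10/36 = 10*(1/36) = 5/18)
-J(d(8)) = -1*5/18 = -5/18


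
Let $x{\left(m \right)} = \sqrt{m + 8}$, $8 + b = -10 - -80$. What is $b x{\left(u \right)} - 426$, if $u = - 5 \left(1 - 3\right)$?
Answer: $-426 + 186 \sqrt{2} \approx -162.96$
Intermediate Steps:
$u = 10$ ($u = \left(-5\right) \left(-2\right) = 10$)
$b = 62$ ($b = -8 - -70 = -8 + \left(-10 + 80\right) = -8 + 70 = 62$)
$x{\left(m \right)} = \sqrt{8 + m}$
$b x{\left(u \right)} - 426 = 62 \sqrt{8 + 10} - 426 = 62 \sqrt{18} - 426 = 62 \cdot 3 \sqrt{2} - 426 = 186 \sqrt{2} - 426 = -426 + 186 \sqrt{2}$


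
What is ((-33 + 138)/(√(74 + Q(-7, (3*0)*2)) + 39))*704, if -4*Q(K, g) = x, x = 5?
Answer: 3843840/1931 - 49280*√291/1931 ≈ 1555.3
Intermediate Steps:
Q(K, g) = -5/4 (Q(K, g) = -¼*5 = -5/4)
((-33 + 138)/(√(74 + Q(-7, (3*0)*2)) + 39))*704 = ((-33 + 138)/(√(74 - 5/4) + 39))*704 = (105/(√(291/4) + 39))*704 = (105/(√291/2 + 39))*704 = (105/(39 + √291/2))*704 = 73920/(39 + √291/2)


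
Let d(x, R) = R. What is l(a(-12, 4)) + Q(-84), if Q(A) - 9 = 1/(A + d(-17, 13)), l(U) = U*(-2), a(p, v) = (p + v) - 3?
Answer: 2200/71 ≈ 30.986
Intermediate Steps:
a(p, v) = -3 + p + v
l(U) = -2*U
Q(A) = 9 + 1/(13 + A) (Q(A) = 9 + 1/(A + 13) = 9 + 1/(13 + A))
l(a(-12, 4)) + Q(-84) = -2*(-3 - 12 + 4) + (118 + 9*(-84))/(13 - 84) = -2*(-11) + (118 - 756)/(-71) = 22 - 1/71*(-638) = 22 + 638/71 = 2200/71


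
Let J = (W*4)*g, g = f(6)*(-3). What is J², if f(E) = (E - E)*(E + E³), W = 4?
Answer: 0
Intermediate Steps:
f(E) = 0 (f(E) = 0*(E + E³) = 0)
g = 0 (g = 0*(-3) = 0)
J = 0 (J = (4*4)*0 = 16*0 = 0)
J² = 0² = 0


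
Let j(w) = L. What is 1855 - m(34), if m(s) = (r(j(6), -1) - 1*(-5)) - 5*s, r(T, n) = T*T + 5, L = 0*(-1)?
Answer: 2015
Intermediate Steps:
L = 0
j(w) = 0
r(T, n) = 5 + T² (r(T, n) = T² + 5 = 5 + T²)
m(s) = 10 - 5*s (m(s) = ((5 + 0²) - 1*(-5)) - 5*s = ((5 + 0) + 5) - 5*s = (5 + 5) - 5*s = 10 - 5*s)
1855 - m(34) = 1855 - (10 - 5*34) = 1855 - (10 - 170) = 1855 - 1*(-160) = 1855 + 160 = 2015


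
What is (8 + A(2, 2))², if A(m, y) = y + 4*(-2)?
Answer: 4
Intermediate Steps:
A(m, y) = -8 + y (A(m, y) = y - 8 = -8 + y)
(8 + A(2, 2))² = (8 + (-8 + 2))² = (8 - 6)² = 2² = 4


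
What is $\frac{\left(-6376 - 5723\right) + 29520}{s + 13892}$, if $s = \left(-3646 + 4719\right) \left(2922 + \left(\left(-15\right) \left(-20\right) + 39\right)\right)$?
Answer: $\frac{17421}{3512945} \approx 0.0049591$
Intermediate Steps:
$s = 3499053$ ($s = 1073 \left(2922 + \left(300 + 39\right)\right) = 1073 \left(2922 + 339\right) = 1073 \cdot 3261 = 3499053$)
$\frac{\left(-6376 - 5723\right) + 29520}{s + 13892} = \frac{\left(-6376 - 5723\right) + 29520}{3499053 + 13892} = \frac{-12099 + 29520}{3512945} = 17421 \cdot \frac{1}{3512945} = \frac{17421}{3512945}$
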